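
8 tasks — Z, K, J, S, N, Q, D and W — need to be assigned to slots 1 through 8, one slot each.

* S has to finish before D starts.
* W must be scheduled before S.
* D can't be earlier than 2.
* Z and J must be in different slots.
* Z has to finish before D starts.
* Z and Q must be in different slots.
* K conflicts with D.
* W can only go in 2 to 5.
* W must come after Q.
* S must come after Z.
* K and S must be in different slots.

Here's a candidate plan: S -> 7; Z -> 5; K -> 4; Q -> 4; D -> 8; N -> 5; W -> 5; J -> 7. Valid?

Valid

W must come after Q — holds.
Z has to finish before D starts — holds.
S must come after Z — holds.
K and S must be in different slots — holds.
Z and Q must be in different slots — holds.
K conflicts with D — holds.
D can't be earlier than 2 — holds.
Z and J must be in different slots — holds.
W must be scheduled before S — holds.
S has to finish before D starts — holds.
W can only go in 2 to 5 — holds.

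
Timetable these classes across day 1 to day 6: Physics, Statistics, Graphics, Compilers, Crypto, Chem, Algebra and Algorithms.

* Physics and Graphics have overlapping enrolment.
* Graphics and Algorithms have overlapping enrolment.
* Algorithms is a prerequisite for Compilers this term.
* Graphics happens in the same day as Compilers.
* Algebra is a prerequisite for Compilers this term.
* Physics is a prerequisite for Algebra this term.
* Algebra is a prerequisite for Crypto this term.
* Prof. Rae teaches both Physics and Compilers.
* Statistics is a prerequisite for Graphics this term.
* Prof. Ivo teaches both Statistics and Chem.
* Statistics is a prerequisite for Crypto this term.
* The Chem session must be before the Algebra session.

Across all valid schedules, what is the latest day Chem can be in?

Downstream work caps Chem at day 4.
Chem at day 4 is achievable: Chem in day 4; Algebra in day 5; Compilers in day 6; Physics in day 1; Algorithms in day 1; Crypto in day 6; Graphics in day 6; Statistics in day 1.

day 4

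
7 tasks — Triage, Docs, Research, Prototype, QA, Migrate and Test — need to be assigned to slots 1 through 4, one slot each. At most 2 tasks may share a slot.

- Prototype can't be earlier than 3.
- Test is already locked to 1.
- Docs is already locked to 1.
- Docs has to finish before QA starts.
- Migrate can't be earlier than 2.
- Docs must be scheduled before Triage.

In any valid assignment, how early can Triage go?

Precedence pushes Triage to at least 2.
Triage at 2 is achievable: Prototype -> 3, QA -> 3, Triage -> 2, Docs -> 1, Research -> 4, Test -> 1, Migrate -> 2.

2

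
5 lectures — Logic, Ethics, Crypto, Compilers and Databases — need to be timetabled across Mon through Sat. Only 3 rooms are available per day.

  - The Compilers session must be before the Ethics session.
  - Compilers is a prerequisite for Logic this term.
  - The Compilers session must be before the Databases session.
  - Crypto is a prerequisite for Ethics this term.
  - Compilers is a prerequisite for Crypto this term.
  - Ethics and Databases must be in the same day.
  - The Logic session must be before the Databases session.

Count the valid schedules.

50

Splitting on Logic: it can be Tue (10), Wed (15), Thu (15), Fri (10). Listing each branch's schedules as (Ethics, Crypto, Compilers, Databases):
Logic=Tue: (Wed,Tue,Mon,Wed) (Thu,Tue,Mon,Thu) (Thu,Wed,Mon,Thu) (Fri,Tue,Mon,Fri) (Fri,Wed,Mon,Fri) (Fri,Thu,Mon,Fri) (Sat,Tue,Mon,Sat) (Sat,Wed,Mon,Sat) (Sat,Thu,Mon,Sat) (Sat,Fri,Mon,Sat) — 10.
Logic=Wed: (Thu,Tue,Mon,Thu) (Thu,Wed,Mon,Thu) (Thu,Wed,Tue,Thu) (Fri,Tue,Mon,Fri) (Fri,Wed,Mon,Fri) (Fri,Wed,Tue,Fri) (Fri,Thu,Mon,Fri) (Fri,Thu,Tue,Fri) (Sat,Tue,Mon,Sat) (Sat,Wed,Mon,Sat) (Sat,Wed,Tue,Sat) (Sat,Thu,Mon,Sat) (Sat,Thu,Tue,Sat) (Sat,Fri,Mon,Sat) (Sat,Fri,Tue,Sat) — 15.
Logic=Thu: (Fri,Tue,Mon,Fri) (Fri,Wed,Mon,Fri) (Fri,Wed,Tue,Fri) (Fri,Thu,Mon,Fri) (Fri,Thu,Tue,Fri) (Fri,Thu,Wed,Fri) (Sat,Tue,Mon,Sat) (Sat,Wed,Mon,Sat) (Sat,Wed,Tue,Sat) (Sat,Thu,Mon,Sat) (Sat,Thu,Tue,Sat) (Sat,Thu,Wed,Sat) (Sat,Fri,Mon,Sat) (Sat,Fri,Tue,Sat) (Sat,Fri,Wed,Sat) — 15.
Logic=Fri: (Sat,Tue,Mon,Sat) (Sat,Wed,Mon,Sat) (Sat,Wed,Tue,Sat) (Sat,Thu,Mon,Sat) (Sat,Thu,Tue,Sat) (Sat,Thu,Wed,Sat) (Sat,Fri,Mon,Sat) (Sat,Fri,Tue,Sat) (Sat,Fri,Wed,Sat) (Sat,Fri,Thu,Sat) — 10.
Summing: 10 + 15 + 15 + 10 = 50.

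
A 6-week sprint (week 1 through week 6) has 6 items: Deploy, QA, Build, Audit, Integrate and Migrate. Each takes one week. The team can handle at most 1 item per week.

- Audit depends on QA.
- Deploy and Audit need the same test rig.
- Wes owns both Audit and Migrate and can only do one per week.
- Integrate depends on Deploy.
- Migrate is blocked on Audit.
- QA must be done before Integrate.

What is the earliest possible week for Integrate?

week 3

Precedence pushes Integrate to at least week 2.
Integrate at week 3 is achievable: Build -> week 6, Migrate -> week 5, Audit -> week 4, QA -> week 1, Deploy -> week 2, Integrate -> week 3.
Nothing earlier works — the conflict and capacity constraints rule out every week before week 3.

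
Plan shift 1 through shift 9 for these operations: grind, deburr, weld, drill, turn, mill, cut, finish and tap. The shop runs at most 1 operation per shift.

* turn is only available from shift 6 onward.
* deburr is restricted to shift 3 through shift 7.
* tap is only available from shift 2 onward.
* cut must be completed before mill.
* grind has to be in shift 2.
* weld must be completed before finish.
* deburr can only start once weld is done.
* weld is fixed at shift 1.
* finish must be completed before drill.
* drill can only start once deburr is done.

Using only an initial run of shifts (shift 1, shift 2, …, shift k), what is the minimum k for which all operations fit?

9 shifts

The precedence chain requires at least 3 distinct shifts.
With at most 1 per shift and 9 operations, at least 9 shifts are needed.
turn can't be placed before shift 6, so the schedule must run through at least shift 6.
9 works (last occupied shift: shift 9): for example finish in shift 5; mill in shift 9; cut in shift 8; weld in shift 1; drill in shift 7; tap in shift 4; turn in shift 6; deburr in shift 3; grind in shift 2.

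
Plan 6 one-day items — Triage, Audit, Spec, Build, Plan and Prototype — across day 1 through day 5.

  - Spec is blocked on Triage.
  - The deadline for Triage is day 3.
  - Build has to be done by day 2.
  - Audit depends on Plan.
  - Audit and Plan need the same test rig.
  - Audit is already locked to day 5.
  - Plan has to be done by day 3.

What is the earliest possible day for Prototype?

Prototype at day 1 is achievable: Spec -> day 2; Triage -> day 1; Build -> day 1; Audit -> day 5; Prototype -> day 1; Plan -> day 1.

day 1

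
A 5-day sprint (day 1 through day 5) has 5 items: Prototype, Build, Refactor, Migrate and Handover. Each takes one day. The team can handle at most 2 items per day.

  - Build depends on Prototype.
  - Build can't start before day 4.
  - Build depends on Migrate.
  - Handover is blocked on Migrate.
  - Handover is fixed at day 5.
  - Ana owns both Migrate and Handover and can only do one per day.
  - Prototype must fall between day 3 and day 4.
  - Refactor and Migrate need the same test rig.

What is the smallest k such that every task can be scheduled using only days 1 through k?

5

The precedence chain requires at least 2 distinct days.
With at most 2 per day and 5 tasks, at least 3 days are needed.
Handover can't be placed before day 5, so the schedule must run through at least day 5.
5 works (last occupied day: day 5): for example Build=day 4; Migrate=day 1; Refactor=day 2; Handover=day 5; Prototype=day 3.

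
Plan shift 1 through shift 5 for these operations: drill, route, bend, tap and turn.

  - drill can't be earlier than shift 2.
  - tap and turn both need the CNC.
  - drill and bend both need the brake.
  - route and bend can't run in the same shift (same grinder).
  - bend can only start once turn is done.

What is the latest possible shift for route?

route at shift 5 is achievable: route -> shift 5; drill -> shift 2; tap -> shift 2; turn -> shift 1; bend -> shift 3.

shift 5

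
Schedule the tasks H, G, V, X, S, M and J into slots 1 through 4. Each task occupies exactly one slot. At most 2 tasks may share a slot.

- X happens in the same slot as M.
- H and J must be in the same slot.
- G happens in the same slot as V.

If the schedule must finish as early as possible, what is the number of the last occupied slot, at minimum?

With at most 2 per slot and 7 tasks, at least 4 slots are needed.
4 works (last occupied slot: 4): for example G -> 2; H -> 1; S -> 4; V -> 2; J -> 1; X -> 3; M -> 3.

4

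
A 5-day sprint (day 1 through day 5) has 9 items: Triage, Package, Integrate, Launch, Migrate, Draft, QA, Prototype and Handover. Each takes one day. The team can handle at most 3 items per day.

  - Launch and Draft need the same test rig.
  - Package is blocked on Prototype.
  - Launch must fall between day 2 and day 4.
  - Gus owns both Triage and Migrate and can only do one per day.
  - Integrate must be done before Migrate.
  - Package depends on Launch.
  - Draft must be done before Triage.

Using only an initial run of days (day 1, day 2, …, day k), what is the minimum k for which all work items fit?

3 days

The precedence chain requires at least 2 distinct days.
With at most 3 per day and 9 work items, at least 3 days are needed.
Propagating the time windows through the other constraints, Package can't land before day 3, so the schedule must run through at least day 3.
3 works (last occupied day: day 3): for example Launch=day 2, Handover=day 3, Draft=day 1, Prototype=day 1, QA=day 2, Migrate=day 3, Integrate=day 1, Triage=day 2, Package=day 3.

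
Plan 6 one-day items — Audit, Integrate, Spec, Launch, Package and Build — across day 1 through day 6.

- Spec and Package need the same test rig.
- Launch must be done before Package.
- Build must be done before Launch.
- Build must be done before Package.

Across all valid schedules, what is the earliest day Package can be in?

day 3

Precedence pushes Package to at least day 3.
Package at day 3 is achievable: Build in day 1, Audit in day 1, Package in day 3, Integrate in day 1, Launch in day 2, Spec in day 1.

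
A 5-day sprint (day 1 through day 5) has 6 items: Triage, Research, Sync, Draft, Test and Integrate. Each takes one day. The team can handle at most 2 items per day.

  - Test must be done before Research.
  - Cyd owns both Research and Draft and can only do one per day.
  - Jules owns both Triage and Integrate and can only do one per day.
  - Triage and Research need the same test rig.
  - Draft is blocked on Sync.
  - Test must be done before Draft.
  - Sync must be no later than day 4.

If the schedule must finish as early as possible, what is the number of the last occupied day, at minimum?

day 3

The precedence chain requires at least 2 distinct days.
With at most 2 per day and 6 work items, at least 3 days are needed.
3 works (last occupied day: day 3): for example Test -> day 1, Draft -> day 2, Research -> day 3, Sync -> day 1, Integrate -> day 3, Triage -> day 2.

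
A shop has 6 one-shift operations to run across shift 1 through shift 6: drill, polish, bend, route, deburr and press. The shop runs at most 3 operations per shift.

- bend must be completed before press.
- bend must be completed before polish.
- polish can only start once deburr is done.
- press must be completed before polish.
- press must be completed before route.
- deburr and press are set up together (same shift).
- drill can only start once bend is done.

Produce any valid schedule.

drill -> shift 2; polish -> shift 3; bend -> shift 1; press -> shift 2; route -> shift 3; deburr -> shift 2

Checking: press(shift 2) before route(shift 3); bend(shift 1) before drill(shift 2); bend(shift 1) before polish(shift 3); deburr(shift 2) before polish(shift 3); press(shift 2) before polish(shift 3); bend(shift 1) before press(shift 2); deburr = press = shift 2; max 3 per shift (cap 3).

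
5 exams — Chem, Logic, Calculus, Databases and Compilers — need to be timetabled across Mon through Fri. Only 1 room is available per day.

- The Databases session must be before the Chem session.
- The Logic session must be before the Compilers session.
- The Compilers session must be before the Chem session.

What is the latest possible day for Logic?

Wed

Downstream work caps Logic at Wed.
Logic at Wed is achievable: Calculus -> Tue; Logic -> Wed; Compilers -> Thu; Chem -> Fri; Databases -> Mon.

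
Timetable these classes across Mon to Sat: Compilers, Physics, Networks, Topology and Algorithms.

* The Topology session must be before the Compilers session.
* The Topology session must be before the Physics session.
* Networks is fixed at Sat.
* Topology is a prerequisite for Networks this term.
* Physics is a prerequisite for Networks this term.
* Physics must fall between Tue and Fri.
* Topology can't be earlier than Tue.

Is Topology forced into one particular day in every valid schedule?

Topology can be Tue (e.g. Compilers -> Wed; Topology -> Tue; Algorithms -> Mon; Physics -> Wed; Networks -> Sat) or Wed (e.g. Topology -> Wed; Physics -> Thu; Algorithms -> Mon; Compilers -> Thu; Networks -> Sat).

No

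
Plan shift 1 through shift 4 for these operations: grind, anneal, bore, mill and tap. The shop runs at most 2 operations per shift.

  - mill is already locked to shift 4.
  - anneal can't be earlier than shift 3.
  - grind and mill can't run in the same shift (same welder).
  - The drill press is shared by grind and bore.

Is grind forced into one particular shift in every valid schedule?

grind can be shift 1 (e.g. tap in shift 1; anneal in shift 3; bore in shift 2; mill in shift 4; grind in shift 1) or shift 2 (e.g. bore -> shift 1; grind -> shift 2; tap -> shift 1; mill -> shift 4; anneal -> shift 3).

No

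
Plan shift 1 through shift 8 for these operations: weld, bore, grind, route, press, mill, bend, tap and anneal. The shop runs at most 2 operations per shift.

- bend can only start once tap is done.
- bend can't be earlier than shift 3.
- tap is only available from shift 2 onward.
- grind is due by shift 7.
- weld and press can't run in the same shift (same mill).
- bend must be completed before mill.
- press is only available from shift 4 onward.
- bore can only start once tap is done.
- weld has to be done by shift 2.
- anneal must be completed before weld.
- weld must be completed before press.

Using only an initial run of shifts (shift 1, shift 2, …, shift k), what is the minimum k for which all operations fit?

The precedence chain requires at least 3 distinct shifts.
With at most 2 per shift and 9 operations, at least 5 shifts are needed.
press can't be placed before shift 4, so the schedule must run through at least shift 4.
5 works (last occupied shift: shift 5): for example mill=shift 4, bend=shift 3, weld=shift 2, grind=shift 1, route=shift 5, tap=shift 2, bore=shift 3, press=shift 4, anneal=shift 1.

5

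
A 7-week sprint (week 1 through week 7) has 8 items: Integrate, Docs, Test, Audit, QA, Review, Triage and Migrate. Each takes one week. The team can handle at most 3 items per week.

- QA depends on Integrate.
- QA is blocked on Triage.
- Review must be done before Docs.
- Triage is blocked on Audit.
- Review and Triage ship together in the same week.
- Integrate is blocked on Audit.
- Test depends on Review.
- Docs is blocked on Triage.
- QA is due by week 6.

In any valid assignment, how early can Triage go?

week 2

Precedence pushes Triage to at least week 2; downstream work caps Triage at week 5.
Triage at week 2 is achievable: Test -> week 3, Migrate -> week 1, QA -> week 3, Docs -> week 3, Triage -> week 2, Review -> week 2, Audit -> week 1, Integrate -> week 2.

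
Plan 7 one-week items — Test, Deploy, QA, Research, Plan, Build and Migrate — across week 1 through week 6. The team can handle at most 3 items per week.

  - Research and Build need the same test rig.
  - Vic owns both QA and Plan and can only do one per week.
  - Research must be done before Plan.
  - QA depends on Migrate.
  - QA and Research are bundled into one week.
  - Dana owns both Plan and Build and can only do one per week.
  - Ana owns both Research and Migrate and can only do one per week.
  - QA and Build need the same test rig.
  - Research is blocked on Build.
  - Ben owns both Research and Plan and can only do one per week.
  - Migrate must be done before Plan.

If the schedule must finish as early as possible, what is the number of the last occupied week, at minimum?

week 3

The precedence chain requires at least 3 distinct weeks.
With at most 3 per week and 7 tasks, at least 3 weeks are needed.
3 works (last occupied week: week 3): for example Test in week 1; Deploy in week 2; Migrate in week 1; Build in week 1; Research in week 2; Plan in week 3; QA in week 2.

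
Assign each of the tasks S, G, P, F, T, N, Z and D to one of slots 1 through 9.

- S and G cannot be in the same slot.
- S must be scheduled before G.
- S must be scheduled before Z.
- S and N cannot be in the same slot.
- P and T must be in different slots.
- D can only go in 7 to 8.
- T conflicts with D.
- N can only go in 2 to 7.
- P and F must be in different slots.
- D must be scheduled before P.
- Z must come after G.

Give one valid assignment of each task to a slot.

Z in 3; G in 2; N in 2; T in 1; F in 1; P in 8; D in 7; S in 1

Checking: D(7) before P(8); G(2) before Z(3); S(1) before Z(3); S(1) before G(2); P(8) != F(1); P(8) != T(1); S(1) != G(2); T(1) != D(7); S(1) != N(2); N=2 in [2,7]; D=7 in [7,8].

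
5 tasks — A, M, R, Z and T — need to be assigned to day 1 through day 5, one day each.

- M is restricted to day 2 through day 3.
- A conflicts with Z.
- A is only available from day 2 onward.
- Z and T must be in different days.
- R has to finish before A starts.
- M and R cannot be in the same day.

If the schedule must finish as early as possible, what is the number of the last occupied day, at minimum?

day 2

The precedence chain requires at least 2 distinct days.
2 works (last occupied day: day 2): for example Z=day 1, R=day 1, T=day 2, A=day 2, M=day 2.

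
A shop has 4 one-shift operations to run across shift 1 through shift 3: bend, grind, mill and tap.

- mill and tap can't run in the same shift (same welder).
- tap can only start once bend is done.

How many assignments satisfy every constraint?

Splitting on bend: it can be shift 1 (12), shift 2 (6). Listing each branch's schedules as (grind, mill, tap) by shift number:
bend=shift 1: (1,1,2) (1,1,3) (1,2,3) (1,3,2) (2,1,2) (2,1,3) (2,2,3) (2,3,2) (3,1,2) (3,1,3) (3,2,3) (3,3,2) — 12.
bend=shift 2: (1,1,3) (1,2,3) (2,1,3) (2,2,3) (3,1,3) (3,2,3) — 6.
Summing: 12 + 6 = 18.

18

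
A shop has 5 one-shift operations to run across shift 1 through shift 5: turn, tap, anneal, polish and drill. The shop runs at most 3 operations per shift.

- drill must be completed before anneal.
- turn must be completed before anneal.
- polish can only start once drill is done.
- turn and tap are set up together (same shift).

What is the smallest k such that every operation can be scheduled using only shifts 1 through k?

The precedence chain requires at least 2 distinct shifts.
With at most 3 per shift and 5 operations, at least 2 shifts are needed.
2 works (last occupied shift: shift 2): for example anneal=shift 2; turn=shift 1; tap=shift 1; polish=shift 2; drill=shift 1.

2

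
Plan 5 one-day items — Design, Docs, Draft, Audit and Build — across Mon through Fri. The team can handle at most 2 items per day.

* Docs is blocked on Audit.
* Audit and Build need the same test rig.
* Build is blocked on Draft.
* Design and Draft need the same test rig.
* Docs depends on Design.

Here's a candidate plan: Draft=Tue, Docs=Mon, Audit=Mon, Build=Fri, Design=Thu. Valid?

No — it violates: Docs depends on Design

Docs is blocked on Audit — violated.
Docs depends on Design — violated.
Design and Draft need the same test rig — holds.
Build is blocked on Draft — holds.
The team can handle at most 2 items per day — holds.
Audit and Build need the same test rig — holds.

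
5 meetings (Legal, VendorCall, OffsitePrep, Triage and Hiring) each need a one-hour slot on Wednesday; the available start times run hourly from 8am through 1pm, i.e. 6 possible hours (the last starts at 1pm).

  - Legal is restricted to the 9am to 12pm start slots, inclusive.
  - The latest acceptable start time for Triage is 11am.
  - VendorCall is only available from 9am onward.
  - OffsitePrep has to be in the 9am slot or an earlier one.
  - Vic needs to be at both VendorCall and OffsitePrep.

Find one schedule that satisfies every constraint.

VendorCall in 9am; Legal in 9am; Triage in 8am; Hiring in 8am; OffsitePrep in 8am

Checking: VendorCall(9am) != OffsitePrep(8am); Triage=8am in [8am,11am]; VendorCall=9am in [9am,1pm]; Legal=9am in [9am,12pm]; OffsitePrep=8am in [8am,9am].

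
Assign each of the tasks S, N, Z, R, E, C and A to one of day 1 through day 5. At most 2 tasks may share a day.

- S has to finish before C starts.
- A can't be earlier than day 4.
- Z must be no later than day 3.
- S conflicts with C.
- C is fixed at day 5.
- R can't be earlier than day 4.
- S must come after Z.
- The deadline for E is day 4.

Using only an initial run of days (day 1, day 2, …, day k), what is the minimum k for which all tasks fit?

The precedence chain requires at least 3 distinct days.
With at most 2 per day and 7 tasks, at least 4 days are needed.
C can't be placed before day 5, so the schedule must run through at least day 5.
5 works (last occupied day: day 5): for example E=day 1; N=day 2; C=day 5; R=day 4; S=day 2; A=day 4; Z=day 1.

5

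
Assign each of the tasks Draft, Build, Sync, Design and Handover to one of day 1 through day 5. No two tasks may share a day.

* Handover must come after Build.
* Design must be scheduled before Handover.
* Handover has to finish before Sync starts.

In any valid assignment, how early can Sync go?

Precedence pushes Sync to at least day 3.
Sync at day 4 is achievable: Build=day 1; Draft=day 5; Design=day 2; Handover=day 3; Sync=day 4.
Nothing earlier works — the capacity limit rule out every day before day 4.

day 4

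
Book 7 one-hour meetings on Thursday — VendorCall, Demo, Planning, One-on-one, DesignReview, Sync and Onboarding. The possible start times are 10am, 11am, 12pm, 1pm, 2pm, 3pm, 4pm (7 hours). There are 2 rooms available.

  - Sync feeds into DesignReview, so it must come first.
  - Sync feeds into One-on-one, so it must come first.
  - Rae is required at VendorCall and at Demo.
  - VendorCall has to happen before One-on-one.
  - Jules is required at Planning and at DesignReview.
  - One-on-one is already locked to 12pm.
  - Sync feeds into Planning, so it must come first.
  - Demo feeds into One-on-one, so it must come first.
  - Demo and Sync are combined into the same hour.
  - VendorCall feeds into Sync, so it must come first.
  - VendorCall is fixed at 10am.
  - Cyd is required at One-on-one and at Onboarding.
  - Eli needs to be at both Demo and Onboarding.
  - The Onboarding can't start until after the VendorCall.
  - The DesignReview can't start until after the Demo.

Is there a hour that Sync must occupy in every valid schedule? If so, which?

VendorCall is fixed at 10am and must come before Sync, so Sync is at least 11am.
One-on-one is fixed at 12pm and must come after Sync, so Sync is at most 11am.
So Sync must be 11am.

11am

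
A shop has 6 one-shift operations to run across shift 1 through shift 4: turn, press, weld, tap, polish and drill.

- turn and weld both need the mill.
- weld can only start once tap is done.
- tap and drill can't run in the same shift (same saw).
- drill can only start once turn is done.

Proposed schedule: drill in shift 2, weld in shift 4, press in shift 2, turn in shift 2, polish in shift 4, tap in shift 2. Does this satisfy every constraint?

No. tap and drill can't run in the same shift (same saw) is not satisfied.

drill can only start once turn is done — violated.
turn and weld both need the mill — holds.
tap and drill can't run in the same shift (same saw) — violated.
weld can only start once tap is done — holds.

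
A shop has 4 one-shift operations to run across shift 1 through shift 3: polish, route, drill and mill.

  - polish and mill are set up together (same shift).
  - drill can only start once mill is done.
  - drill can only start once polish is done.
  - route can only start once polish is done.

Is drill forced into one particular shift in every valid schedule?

No

drill can be shift 2 (e.g. polish -> shift 1; route -> shift 2; drill -> shift 2; mill -> shift 1) or shift 3 (e.g. mill=shift 1, polish=shift 1, drill=shift 3, route=shift 2).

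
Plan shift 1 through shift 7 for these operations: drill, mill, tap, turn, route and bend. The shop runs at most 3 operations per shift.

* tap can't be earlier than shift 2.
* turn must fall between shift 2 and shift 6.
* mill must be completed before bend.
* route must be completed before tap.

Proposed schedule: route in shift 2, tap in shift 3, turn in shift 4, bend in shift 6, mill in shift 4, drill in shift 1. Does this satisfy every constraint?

The shop runs at most 3 operations per shift — holds.
mill must be completed before bend — holds.
tap can't be earlier than shift 2 — holds.
route must be completed before tap — holds.
turn must fall between shift 2 and shift 6 — holds.

Valid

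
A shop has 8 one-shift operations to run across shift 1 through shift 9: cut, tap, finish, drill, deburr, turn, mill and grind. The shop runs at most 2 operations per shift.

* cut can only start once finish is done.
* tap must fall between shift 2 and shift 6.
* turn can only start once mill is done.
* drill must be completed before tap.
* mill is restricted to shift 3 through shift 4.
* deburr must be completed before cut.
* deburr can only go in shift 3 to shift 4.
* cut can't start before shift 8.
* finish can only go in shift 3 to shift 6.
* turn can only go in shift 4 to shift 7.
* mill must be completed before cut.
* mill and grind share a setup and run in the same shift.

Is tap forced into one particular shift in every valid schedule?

No

tap can be shift 2 (e.g. tap in shift 2; finish in shift 4; grind in shift 3; drill in shift 1; turn in shift 5; mill in shift 3; cut in shift 8; deburr in shift 4) or shift 3 (e.g. deburr=shift 3; grind=shift 4; mill=shift 4; cut=shift 8; finish=shift 5; drill=shift 1; tap=shift 3; turn=shift 5).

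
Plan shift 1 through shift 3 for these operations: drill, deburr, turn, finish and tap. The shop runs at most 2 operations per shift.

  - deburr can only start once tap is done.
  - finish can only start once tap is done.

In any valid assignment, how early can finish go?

Precedence pushes finish to at least shift 2.
finish at shift 2 is achievable: deburr=shift 2, finish=shift 2, turn=shift 3, drill=shift 1, tap=shift 1.

shift 2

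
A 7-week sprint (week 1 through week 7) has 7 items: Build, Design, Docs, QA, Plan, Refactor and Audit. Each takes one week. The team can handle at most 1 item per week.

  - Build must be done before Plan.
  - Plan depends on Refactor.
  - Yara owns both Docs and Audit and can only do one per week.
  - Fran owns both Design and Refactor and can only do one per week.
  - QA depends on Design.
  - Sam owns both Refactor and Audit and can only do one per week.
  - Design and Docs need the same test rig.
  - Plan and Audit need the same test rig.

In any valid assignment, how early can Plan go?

Precedence pushes Plan to at least week 2.
Plan at week 3 is achievable: Build -> week 1, QA -> week 5, Refactor -> week 2, Docs -> week 6, Design -> week 4, Audit -> week 7, Plan -> week 3.
Nothing earlier works — the conflict and capacity constraints rule out every week before week 3.

week 3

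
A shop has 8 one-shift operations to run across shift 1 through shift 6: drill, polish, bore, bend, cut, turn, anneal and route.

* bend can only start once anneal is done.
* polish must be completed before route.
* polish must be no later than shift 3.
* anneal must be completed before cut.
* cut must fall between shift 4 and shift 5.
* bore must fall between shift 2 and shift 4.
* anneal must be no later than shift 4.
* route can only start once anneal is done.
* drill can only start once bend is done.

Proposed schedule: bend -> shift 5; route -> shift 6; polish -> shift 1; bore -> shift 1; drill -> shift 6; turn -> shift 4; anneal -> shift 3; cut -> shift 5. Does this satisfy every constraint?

Invalid. bore must fall between shift 2 and shift 4.

anneal must be completed before cut — holds.
route can only start once anneal is done — holds.
bore must fall between shift 2 and shift 4 — violated.
bend can only start once anneal is done — holds.
cut must fall between shift 4 and shift 5 — holds.
polish must be no later than shift 3 — holds.
polish must be completed before route — holds.
anneal must be no later than shift 4 — holds.
drill can only start once bend is done — holds.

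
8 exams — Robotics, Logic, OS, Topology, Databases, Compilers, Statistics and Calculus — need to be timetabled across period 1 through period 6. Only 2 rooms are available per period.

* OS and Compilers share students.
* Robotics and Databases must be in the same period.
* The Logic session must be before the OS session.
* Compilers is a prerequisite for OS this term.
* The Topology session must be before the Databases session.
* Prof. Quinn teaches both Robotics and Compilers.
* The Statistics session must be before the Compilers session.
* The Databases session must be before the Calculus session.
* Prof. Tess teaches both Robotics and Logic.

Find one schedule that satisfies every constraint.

Robotics -> period 4; Logic -> period 1; Databases -> period 4; OS -> period 3; Compilers -> period 2; Statistics -> period 1; Calculus -> period 5; Topology -> period 2

Checking: Compilers(period 2) before OS(period 3); Logic(period 1) before OS(period 3); Statistics(period 1) before Compilers(period 2); Topology(period 2) before Databases(period 4); Databases(period 4) before Calculus(period 5); OS(period 3) != Compilers(period 2); Robotics(period 4) != Logic(period 1); Robotics(period 4) != Compilers(period 2); Robotics = Databases = period 4; max 2 per period (cap 2).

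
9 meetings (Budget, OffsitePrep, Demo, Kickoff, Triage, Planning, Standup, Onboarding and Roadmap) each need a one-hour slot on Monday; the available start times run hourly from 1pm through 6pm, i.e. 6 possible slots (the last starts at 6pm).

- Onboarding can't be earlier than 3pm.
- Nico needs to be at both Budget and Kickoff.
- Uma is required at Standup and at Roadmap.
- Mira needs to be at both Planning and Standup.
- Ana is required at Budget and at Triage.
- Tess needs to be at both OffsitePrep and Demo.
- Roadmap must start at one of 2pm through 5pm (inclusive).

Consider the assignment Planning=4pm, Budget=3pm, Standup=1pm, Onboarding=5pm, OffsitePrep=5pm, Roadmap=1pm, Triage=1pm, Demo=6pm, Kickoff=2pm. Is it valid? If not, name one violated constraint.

Nico needs to be at both Budget and Kickoff — holds.
Onboarding can't be earlier than 3pm — holds.
Ana is required at Budget and at Triage — holds.
Uma is required at Standup and at Roadmap — violated.
Tess needs to be at both OffsitePrep and Demo — holds.
Roadmap must start at one of 2pm through 5pm (inclusive) — violated.
Mira needs to be at both Planning and Standup — holds.

Invalid. Uma is required at Standup and at Roadmap.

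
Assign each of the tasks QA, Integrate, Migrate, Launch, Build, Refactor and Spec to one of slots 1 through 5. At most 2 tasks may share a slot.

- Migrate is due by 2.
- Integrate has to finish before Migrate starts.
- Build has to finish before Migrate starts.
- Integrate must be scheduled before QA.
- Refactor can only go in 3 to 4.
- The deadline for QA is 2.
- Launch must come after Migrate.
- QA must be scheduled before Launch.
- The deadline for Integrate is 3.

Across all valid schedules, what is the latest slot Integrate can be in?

1

Integrate's own window allows nothing later than 3; downstream work caps Integrate at 1.
Integrate at 1 is achievable: Build=1; QA=2; Launch=3; Refactor=3; Migrate=2; Integrate=1; Spec=4.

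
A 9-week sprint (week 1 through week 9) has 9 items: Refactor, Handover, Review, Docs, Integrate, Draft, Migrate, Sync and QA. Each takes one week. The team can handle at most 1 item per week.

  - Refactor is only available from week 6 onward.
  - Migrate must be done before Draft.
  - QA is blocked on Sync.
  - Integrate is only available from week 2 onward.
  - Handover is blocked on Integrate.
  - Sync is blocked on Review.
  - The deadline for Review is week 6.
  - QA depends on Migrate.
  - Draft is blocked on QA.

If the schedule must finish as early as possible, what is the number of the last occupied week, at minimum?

week 9

The precedence chain requires at least 4 distinct weeks.
With at most 1 per week and 9 work items, at least 9 weeks are needed.
Refactor can't be placed before week 6, so the schedule must run through at least week 6.
9 works (last occupied week: week 9): for example Sync=week 4, Review=week 1, Refactor=week 6, Draft=week 7, Docs=week 9, Handover=week 8, Migrate=week 3, QA=week 5, Integrate=week 2.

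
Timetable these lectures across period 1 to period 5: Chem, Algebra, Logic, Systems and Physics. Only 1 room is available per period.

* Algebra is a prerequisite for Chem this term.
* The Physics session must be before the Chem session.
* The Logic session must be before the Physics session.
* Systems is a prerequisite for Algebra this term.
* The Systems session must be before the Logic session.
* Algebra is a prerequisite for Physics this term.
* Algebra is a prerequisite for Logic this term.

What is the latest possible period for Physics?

period 4

Precedence pushes Physics to at least period 4; downstream work caps Physics at period 4.
Physics at period 4 is achievable: Physics=period 4; Logic=period 3; Algebra=period 2; Chem=period 5; Systems=period 1.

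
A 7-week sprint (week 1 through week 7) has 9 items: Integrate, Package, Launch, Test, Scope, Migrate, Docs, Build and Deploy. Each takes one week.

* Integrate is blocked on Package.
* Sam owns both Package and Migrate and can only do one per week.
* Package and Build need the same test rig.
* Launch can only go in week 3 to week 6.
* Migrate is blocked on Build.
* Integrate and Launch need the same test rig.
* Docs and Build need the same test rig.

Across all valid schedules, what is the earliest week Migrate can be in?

week 2

Precedence pushes Migrate to at least week 2.
Migrate at week 2 is achievable: Migrate -> week 2; Scope -> week 1; Launch -> week 3; Integrate -> week 4; Package -> week 3; Docs -> week 2; Build -> week 1; Test -> week 1; Deploy -> week 1.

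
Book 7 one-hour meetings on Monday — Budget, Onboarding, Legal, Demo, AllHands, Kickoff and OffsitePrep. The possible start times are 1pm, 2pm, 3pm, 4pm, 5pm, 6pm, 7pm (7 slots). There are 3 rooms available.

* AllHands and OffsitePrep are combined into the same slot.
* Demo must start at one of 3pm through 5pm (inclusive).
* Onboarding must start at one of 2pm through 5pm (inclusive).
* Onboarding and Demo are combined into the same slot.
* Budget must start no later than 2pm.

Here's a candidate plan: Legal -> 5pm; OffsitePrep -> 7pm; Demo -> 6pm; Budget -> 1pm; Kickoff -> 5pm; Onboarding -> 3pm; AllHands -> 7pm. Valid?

No. Onboarding and Demo are combined into the same slot is not satisfied.

Demo must start at one of 3pm through 5pm (inclusive) — violated.
Onboarding and Demo are combined into the same slot — violated.
Budget must start no later than 2pm — holds.
There are 3 rooms available — holds.
AllHands and OffsitePrep are combined into the same slot — holds.
Onboarding must start at one of 2pm through 5pm (inclusive) — holds.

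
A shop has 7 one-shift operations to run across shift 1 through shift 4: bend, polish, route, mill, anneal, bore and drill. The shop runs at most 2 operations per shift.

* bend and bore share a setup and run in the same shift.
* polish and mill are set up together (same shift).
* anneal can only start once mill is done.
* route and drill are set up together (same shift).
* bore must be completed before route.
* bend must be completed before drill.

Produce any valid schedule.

bend=shift 1; mill=shift 3; bore=shift 1; anneal=shift 4; polish=shift 3; route=shift 2; drill=shift 2

Checking: bore(shift 1) before route(shift 2); bend(shift 1) before drill(shift 2); mill(shift 3) before anneal(shift 4); polish = mill = shift 3; route = drill = shift 2; bend = bore = shift 1; max 2 per shift (cap 2).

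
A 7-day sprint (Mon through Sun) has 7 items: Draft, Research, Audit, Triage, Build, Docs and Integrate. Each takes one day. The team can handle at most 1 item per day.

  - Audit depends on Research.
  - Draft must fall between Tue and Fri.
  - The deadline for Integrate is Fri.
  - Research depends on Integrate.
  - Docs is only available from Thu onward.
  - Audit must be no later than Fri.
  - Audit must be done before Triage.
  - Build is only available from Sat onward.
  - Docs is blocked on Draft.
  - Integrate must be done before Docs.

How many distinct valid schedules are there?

Splitting on Draft: it can be Tue (6), Wed (6), Thu (4), Fri (2). Listing each branch's schedules as (Research, Audit, Triage, Build, Docs, Integrate):
Draft=Tue: (Wed,Thu,Fri,Sat,Sun,Mon) (Wed,Thu,Fri,Sun,Sat,Mon) (Wed,Thu,Sat,Sun,Fri,Mon) (Wed,Thu,Sun,Sat,Fri,Mon) (Wed,Fri,Sat,Sun,Thu,Mon) (Wed,Fri,Sun,Sat,Thu,Mon) — 6.
Draft=Wed: (Tue,Thu,Fri,Sat,Sun,Mon) (Tue,Thu,Fri,Sun,Sat,Mon) (Tue,Thu,Sat,Sun,Fri,Mon) (Tue,Thu,Sun,Sat,Fri,Mon) (Tue,Fri,Sat,Sun,Thu,Mon) (Tue,Fri,Sun,Sat,Thu,Mon) — 6.
Draft=Thu: (Tue,Wed,Fri,Sat,Sun,Mon) (Tue,Wed,Fri,Sun,Sat,Mon) (Tue,Wed,Sat,Sun,Fri,Mon) (Tue,Wed,Sun,Sat,Fri,Mon) — 4.
Draft=Fri: (Tue,Wed,Thu,Sat,Sun,Mon) (Tue,Wed,Thu,Sun,Sat,Mon) — 2.
Summing: 6 + 6 + 4 + 2 = 18.

18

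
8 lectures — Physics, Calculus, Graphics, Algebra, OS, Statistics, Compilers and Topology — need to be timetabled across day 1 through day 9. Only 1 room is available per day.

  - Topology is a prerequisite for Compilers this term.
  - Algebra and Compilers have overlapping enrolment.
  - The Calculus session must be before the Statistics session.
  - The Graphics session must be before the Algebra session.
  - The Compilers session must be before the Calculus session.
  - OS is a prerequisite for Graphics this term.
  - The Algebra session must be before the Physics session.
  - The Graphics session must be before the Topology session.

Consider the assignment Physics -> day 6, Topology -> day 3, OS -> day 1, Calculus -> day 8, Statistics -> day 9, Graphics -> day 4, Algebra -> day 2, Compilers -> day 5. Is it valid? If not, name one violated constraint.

OS is a prerequisite for Graphics this term — holds.
Algebra and Compilers have overlapping enrolment — holds.
Only 1 room is available per day — holds.
The Compilers session must be before the Calculus session — holds.
The Algebra session must be before the Physics session — holds.
The Graphics session must be before the Algebra session — violated.
The Calculus session must be before the Statistics session — holds.
The Graphics session must be before the Topology session — violated.
Topology is a prerequisite for Compilers this term — holds.

No. The Graphics session must be before the Algebra session is not satisfied.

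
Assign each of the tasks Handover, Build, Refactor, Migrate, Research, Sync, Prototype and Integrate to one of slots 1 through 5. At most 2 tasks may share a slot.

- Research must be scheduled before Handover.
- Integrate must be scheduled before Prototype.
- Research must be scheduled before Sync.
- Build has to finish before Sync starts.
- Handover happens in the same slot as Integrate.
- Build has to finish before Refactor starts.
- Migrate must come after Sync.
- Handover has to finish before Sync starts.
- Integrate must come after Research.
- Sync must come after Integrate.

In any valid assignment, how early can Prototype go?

3

Precedence pushes Prototype to at least 3.
Prototype at 3 is achievable: Build -> 1, Sync -> 3, Research -> 1, Prototype -> 3, Handover -> 2, Refactor -> 4, Migrate -> 4, Integrate -> 2.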